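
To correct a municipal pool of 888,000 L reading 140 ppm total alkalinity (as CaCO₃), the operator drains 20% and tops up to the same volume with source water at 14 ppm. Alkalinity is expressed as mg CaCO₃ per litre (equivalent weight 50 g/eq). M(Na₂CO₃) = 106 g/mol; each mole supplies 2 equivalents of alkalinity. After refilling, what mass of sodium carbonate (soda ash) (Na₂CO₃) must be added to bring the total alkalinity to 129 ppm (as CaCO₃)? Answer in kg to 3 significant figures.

After draining 20% and refilling: 140 × 0.80 + 14 × 0.20 = 114.8 ppm.
Deficit to target: 129 − 114.8 = 14.2 mg/L.
As CaCO₃: 14.2 mg/L × 888,000 L = 12,610 g; ÷ 50 g/eq ÷ 2 = 126.1 mol Na₂CO₃.
Mass: 126.1 × 106 = 13,370 g.

13.4 kg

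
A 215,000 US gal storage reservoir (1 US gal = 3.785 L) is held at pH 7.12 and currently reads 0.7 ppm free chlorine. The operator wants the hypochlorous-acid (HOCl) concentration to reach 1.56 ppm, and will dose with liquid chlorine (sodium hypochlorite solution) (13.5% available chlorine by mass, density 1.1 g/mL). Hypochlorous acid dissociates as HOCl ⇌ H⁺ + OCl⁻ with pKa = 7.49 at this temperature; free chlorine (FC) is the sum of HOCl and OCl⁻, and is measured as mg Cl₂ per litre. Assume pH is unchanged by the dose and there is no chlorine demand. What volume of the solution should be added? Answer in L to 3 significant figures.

Volume: 215,000 US gal × 3.785 L/gal = 813,775 L.
[OCl⁻]/[HOCl] = 10^(pH − pKa) = 10^(7.12 − 7.49) = 0.4266; fraction as HOCl = 1/(1 + 0.4266) = 0.701.
Free chlorine required for 1.56 ppm HOCl: 1.56 / 0.701 = 2.225 ppm.
FC to add: 2.225 − 0.7 = 1.525 mg/L as Cl₂.
Cl₂ equivalent: 1.525 mg/L × 813,775 L = 1241 g.
Product at 13.5% available Cl: 1241 / 0.135 = 9195 g.
Volume: 9195 g ÷ 1.1 g/mL = 8359 mL.

8.36 L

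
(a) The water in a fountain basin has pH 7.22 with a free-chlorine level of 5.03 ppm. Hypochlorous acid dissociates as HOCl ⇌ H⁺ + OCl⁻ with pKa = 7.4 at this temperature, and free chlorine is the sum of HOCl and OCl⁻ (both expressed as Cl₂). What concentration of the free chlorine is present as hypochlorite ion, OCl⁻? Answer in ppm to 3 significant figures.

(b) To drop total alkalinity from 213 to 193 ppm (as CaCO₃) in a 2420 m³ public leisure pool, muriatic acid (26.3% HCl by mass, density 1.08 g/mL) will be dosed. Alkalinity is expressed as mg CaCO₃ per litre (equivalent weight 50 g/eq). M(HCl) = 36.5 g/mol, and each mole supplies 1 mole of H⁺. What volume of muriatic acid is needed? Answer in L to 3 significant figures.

(a) [OCl⁻]/[HOCl] = 10^(pH − pKa) = 10^(7.22 − 7.4) = 10^-0.18 = 0.6607.
(a) Fraction as HOCl = 1 / (1 + 0.6607) = 0.6022.
(a) OCl⁻ = (1 − 0.6022) × 5.03 ppm = 2.001 ppm.

(b) Volume: 2420 m³ = 2,420,000 L.
(b) Alkalinity to neutralize: (213 − 193) = 20 mg/L as CaCO₃ × 2,420,000 L = 48,400 g as CaCO₃.
(b) Equivalents of H⁺ required: 48,400 ÷ 50 g/eq = 968 eq = 968 mol HCl.
(b) Mass of HCl: 968 × 36.5 = 35,330 g.
(b) Mass of 26.3% solution: 35,330 / 0.263 = 134,300 g.
(b) Volume: 134,300 g ÷ 1.08 g/mL = 124,400 mL.

(a) 2.00 ppm; (b) 124 L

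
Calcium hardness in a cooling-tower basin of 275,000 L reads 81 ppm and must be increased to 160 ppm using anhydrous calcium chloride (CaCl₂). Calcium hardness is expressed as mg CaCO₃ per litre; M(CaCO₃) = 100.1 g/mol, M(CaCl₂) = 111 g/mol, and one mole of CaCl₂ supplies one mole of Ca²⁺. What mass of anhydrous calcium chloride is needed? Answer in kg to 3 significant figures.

24.1 kg

Hardness to add: (160 − 81) = 79 mg/L as CaCO₃ × 275,000 L = 21,720 g as CaCO₃.
Moles of Ca²⁺ (1 mol Ca²⁺ ≡ 1 mol CaCO₃): 21,720 / 100.1 g/mol = 217 mol.
Mass of CaCl₂: 217 × 111 = 24,090 g.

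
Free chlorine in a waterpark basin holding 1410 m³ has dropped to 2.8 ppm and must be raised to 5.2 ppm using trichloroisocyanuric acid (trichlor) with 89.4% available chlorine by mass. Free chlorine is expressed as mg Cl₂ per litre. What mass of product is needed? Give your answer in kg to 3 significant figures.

Volume: 1410 m³ = 1,410,000 L.
Chlorine deficit: 5.2 − 2.8 = 2.4 ppm = 2.4 mg/L as Cl₂.
Cl₂ equivalent needed: 2.4 mg/L × 1,410,000 L = 3,384,000 mg = 3384 g.
Product at 89.4% available chlorine: 3384 / 0.894 = 3785 g.

3.79 kg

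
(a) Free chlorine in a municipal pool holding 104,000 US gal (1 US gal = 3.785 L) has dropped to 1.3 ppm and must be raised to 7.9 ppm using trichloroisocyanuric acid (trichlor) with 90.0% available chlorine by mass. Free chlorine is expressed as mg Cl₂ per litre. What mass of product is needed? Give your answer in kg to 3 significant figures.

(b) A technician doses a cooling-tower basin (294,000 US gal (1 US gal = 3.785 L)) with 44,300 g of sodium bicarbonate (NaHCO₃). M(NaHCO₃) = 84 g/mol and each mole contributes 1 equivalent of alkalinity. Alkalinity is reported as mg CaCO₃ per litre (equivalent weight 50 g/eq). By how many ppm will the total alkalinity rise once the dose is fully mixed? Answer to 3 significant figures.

(a) Volume: 104,000 US gal × 3.785 L/gal = 393,640 L.
(a) Chlorine deficit: 7.9 − 1.3 = 6.6 ppm = 6.6 mg/L as Cl₂.
(a) Cl₂ equivalent needed: 6.6 mg/L × 393,640 L = 2,598,000 mg = 2598 g.
(a) Product at 90.0% available chlorine: 2598 / 0.9 = 2887 g.

(b) Volume: 294,000 US gal × 3.785 L/gal = 1,112,790 L.
(b) Moles of NaHCO₃: 44,300 g ÷ 84 g/mol = 527.4 mol → 527.4 eq of alkalinity.
(b) As CaCO₃: 527.4 eq × 50 g/eq = 26,370 g.
(b) Rise: 26,370 g / 1,112,790 L × 1000 = 23.7 mg/L.

(a) 2.89 kg; (b) 23.7 ppm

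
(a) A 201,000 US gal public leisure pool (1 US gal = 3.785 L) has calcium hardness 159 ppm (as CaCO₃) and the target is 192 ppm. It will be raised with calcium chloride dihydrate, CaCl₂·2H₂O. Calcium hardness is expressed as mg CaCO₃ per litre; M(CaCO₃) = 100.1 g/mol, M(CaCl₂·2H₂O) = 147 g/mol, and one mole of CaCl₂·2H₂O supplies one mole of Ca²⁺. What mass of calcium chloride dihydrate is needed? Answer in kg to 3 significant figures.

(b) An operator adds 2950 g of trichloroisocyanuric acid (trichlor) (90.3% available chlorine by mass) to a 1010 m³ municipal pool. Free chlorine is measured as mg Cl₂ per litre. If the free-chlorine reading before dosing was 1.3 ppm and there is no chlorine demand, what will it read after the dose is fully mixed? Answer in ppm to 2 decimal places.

(a) Volume: 201,000 US gal × 3.785 L/gal = 760,785 L.
(a) Hardness to add: (192 − 159) = 33 mg/L as CaCO₃ × 760,785 L = 25,110 g as CaCO₃.
(a) Moles of Ca²⁺ (1 mol Ca²⁺ ≡ 1 mol CaCO₃): 25,110 / 100.1 g/mol = 250.8 mol.
(a) Mass of CaCl₂·2H₂O: 250.8 × 147 = 36,870 g.

(b) Volume: 1010 m³ = 1,010,000 L.
(b) Available chlorine delivered: 2950 g × 0.903 = 2664 g as Cl₂.
(b) Concentration rise: 2664 g / 1,010,000 L = 2.637 mg/L = 2.64 ppm.
(b) Final FC: 1.3 + 2.64 = 3.94 ppm.

(a) 36.9 kg; (b) 3.94 ppm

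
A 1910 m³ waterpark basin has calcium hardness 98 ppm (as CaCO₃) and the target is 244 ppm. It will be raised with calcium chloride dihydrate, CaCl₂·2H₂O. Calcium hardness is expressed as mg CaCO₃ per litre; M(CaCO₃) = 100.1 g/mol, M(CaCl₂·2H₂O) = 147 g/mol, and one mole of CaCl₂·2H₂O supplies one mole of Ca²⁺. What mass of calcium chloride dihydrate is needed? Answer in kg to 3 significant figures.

Volume: 1910 m³ = 1,910,000 L.
Hardness to add: (244 − 98) = 146 mg/L as CaCO₃ × 1,910,000 L = 278,900 g as CaCO₃.
Moles of Ca²⁺ (1 mol Ca²⁺ ≡ 1 mol CaCO₃): 278,900 / 100.1 g/mol = 2786 mol.
Mass of CaCl₂·2H₂O: 2786 × 147 = 409,500 g.

410 kg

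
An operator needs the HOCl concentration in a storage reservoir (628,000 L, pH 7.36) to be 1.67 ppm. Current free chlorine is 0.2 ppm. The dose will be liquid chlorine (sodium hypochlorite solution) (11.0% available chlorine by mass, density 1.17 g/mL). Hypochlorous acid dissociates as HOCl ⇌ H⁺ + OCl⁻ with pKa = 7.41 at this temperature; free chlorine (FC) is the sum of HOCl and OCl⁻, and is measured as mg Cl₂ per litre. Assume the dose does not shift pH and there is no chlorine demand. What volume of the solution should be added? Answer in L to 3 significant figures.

[OCl⁻]/[HOCl] = 10^(pH − pKa) = 10^(7.36 − 7.41) = 0.8913; fraction as HOCl = 1/(1 + 0.8913) = 0.5288.
Free chlorine required for 1.67 ppm HOCl: 1.67 / 0.5288 = 3.158 ppm.
FC to add: 3.158 − 0.2 = 2.958 mg/L as Cl₂.
Cl₂ equivalent: 2.958 mg/L × 628,000 L = 1858 g.
Product at 11.0% available Cl: 1858 / 0.11 = 16,890 g.
Volume: 16,890 g ÷ 1.17 g/mL = 14,440 mL.

14.4 L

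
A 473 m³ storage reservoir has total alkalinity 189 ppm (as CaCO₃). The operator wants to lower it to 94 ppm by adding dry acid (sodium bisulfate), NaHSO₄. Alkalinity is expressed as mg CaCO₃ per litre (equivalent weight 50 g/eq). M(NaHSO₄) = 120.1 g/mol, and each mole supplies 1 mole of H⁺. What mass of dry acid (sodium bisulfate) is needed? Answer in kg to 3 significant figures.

108 kg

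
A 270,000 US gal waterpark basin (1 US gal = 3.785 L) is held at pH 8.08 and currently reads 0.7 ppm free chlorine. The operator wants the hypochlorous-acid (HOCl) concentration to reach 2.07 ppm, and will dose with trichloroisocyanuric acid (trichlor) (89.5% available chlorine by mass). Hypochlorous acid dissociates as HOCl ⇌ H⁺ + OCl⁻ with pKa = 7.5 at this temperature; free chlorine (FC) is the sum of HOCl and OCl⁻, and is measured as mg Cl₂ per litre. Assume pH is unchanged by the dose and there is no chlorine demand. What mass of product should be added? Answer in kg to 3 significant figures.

10.6 kg

Volume: 270,000 US gal × 3.785 L/gal = 1,021,950 L.
[OCl⁻]/[HOCl] = 10^(pH − pKa) = 10^(8.08 − 7.5) = 3.802; fraction as HOCl = 1/(1 + 3.802) = 0.2083.
Free chlorine required for 2.07 ppm HOCl: 2.07 / 0.2083 = 9.94 ppm.
FC to add: 9.94 − 0.7 = 9.24 mg/L as Cl₂.
Cl₂ equivalent: 9.24 mg/L × 1,021,950 L = 9443 g.
Product at 89.5% available Cl: 9443 / 0.895 = 10,550 g.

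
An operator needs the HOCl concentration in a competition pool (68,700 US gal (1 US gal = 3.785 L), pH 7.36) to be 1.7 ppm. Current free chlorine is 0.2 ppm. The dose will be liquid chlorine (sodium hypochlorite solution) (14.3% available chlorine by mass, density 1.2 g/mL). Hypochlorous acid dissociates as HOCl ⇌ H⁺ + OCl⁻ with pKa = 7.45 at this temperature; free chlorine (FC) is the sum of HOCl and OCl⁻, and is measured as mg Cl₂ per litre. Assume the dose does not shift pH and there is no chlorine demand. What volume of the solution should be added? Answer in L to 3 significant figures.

4.37 L

Volume: 68,700 US gal × 3.785 L/gal = 260,030 L.
[OCl⁻]/[HOCl] = 10^(pH − pKa) = 10^(7.36 − 7.45) = 0.8128; fraction as HOCl = 1/(1 + 0.8128) = 0.5516.
Free chlorine required for 1.7 ppm HOCl: 1.7 / 0.5516 = 3.082 ppm.
FC to add: 3.082 − 0.2 = 2.882 mg/L as Cl₂.
Cl₂ equivalent: 2.882 mg/L × 260,030 L = 749.4 g.
Product at 14.3% available Cl: 749.4 / 0.143 = 5240 g.
Volume: 5240 g ÷ 1.2 g/mL = 4367 mL.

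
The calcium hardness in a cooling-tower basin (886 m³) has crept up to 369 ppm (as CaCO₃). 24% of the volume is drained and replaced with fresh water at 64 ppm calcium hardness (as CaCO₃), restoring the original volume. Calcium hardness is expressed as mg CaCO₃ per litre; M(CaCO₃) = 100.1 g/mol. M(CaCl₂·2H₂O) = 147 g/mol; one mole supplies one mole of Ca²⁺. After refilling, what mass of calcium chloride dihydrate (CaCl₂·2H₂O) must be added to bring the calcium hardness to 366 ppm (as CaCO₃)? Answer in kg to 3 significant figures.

91.3 kg

Volume: 886 m³ = 886,000 L.
After draining 24% and refilling: 369 × 0.76 + 64 × 0.24 = 295.8 ppm.
Deficit to target: 366 − 295.8 = 70.2 mg/L.
As CaCO₃: 70.2 mg/L × 886,000 L = 62,200 g; ÷ 100.1 = 621.4 mol Ca²⁺.
Mass: 621.4 × 147 = 91,340 g.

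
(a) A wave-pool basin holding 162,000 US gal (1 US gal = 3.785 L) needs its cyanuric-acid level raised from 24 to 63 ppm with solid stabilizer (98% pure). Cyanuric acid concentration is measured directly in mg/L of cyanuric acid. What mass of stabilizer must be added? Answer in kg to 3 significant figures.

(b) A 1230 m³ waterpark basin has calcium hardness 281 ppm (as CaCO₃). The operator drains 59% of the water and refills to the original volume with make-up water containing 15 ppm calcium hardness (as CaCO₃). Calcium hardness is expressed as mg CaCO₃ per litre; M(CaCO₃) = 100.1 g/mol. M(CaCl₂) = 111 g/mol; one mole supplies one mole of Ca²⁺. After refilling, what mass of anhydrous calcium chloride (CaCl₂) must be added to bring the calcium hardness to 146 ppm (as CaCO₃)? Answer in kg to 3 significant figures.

(a) Volume: 162,000 US gal × 3.785 L/gal = 613,170 L.
(a) CYA to add: (63 − 24) = 39 mg/L × 613,170 L = 23,910 g cyanuric acid.
(a) At 98% purity: 23,910 / 0.98 = 24,400 g product.

(b) Volume: 1230 m³ = 1,230,000 L.
(b) After draining 59% and refilling: 281 × 0.41 + 15 × 0.59 = 124.06 ppm.
(b) Deficit to target: 146 − 124.06 = 21.94 mg/L.
(b) As CaCO₃: 21.94 mg/L × 1,230,000 L = 26,990 g; ÷ 100.1 = 269.6 mol Ca²⁺.
(b) Mass: 269.6 × 111 = 29,920 g.

(a) 24.4 kg; (b) 29.9 kg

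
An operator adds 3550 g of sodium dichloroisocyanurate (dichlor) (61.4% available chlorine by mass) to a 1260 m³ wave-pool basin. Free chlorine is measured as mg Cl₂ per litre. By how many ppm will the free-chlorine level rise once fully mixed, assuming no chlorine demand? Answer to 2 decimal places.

Volume: 1260 m³ = 1,260,000 L.
Available chlorine delivered: 3550 g × 0.614 = 2180 g as Cl₂.
Concentration rise: 2180 g / 1,260,000 L = 1.73 mg/L = 1.73 ppm.

1.73 ppm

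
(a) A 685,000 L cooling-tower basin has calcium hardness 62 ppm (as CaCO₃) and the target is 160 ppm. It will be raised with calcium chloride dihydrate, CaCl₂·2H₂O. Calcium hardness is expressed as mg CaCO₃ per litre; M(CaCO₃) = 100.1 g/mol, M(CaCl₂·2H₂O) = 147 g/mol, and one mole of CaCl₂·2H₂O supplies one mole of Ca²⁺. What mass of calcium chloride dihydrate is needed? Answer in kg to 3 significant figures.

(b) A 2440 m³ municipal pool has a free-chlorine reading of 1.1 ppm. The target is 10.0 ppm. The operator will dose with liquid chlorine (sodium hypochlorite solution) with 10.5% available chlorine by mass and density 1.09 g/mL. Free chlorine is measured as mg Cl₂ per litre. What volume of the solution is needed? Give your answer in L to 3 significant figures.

(a) 98.6 kg; (b) 190 L

(a) Hardness to add: (160 − 62) = 98 mg/L as CaCO₃ × 685,000 L = 67,130 g as CaCO₃.
(a) Moles of Ca²⁺ (1 mol Ca²⁺ ≡ 1 mol CaCO₃): 67,130 / 100.1 g/mol = 670.6 mol.
(a) Mass of CaCl₂·2H₂O: 670.6 × 147 = 98,580 g.

(b) Volume: 2440 m³ = 2,440,000 L.
(b) Chlorine deficit: 10.0 − 1.1 = 8.9 ppm = 8.9 mg/L as Cl₂.
(b) Cl₂ equivalent needed: 8.9 mg/L × 2,440,000 L = 21,720,000 mg = 21,720 g.
(b) Product at 10.5% available chlorine: 21,720 / 0.105 = 206,800 g.
(b) Volume at density 1.09 g/mL: 206,800 g ÷ 1.09 g/mL = 189,700 mL.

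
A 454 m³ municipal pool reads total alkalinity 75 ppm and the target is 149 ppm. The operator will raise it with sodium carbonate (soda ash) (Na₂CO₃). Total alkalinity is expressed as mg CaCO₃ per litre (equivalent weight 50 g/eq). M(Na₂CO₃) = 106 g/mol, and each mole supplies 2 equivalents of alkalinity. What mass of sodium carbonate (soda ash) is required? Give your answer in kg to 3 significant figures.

Volume: 454 m³ = 454,000 L.
Alkalinity to add: (149 − 75) = 74 mg/L as CaCO₃ × 454,000 L = 33,600 g as CaCO₃.
Equivalents: 33,600 g ÷ 50 g/eq = 671.9 eq.
Each mole of Na₂CO₃ supplies 2 eq, so 671.9 / 2 = 336 mol.
Mass: 336 mol × 106 g/mol = 35,610 g.

35.6 kg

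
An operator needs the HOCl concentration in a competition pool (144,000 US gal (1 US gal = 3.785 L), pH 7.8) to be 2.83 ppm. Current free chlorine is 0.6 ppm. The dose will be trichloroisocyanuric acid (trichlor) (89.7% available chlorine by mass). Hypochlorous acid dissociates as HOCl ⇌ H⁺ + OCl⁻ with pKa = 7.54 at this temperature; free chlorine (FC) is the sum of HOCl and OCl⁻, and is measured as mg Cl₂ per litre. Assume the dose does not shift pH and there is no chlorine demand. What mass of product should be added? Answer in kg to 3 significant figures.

4.48 kg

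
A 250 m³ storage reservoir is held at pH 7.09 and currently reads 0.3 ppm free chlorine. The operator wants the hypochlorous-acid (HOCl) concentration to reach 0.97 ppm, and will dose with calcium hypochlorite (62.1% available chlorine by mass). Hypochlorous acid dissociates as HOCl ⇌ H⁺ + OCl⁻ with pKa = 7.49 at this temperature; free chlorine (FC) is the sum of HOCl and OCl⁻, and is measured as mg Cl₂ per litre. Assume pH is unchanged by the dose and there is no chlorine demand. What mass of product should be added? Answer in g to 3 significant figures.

Volume: 250 m³ = 250,000 L.
[OCl⁻]/[HOCl] = 10^(pH − pKa) = 10^(7.09 − 7.49) = 0.3981; fraction as HOCl = 1/(1 + 0.3981) = 0.7153.
Free chlorine required for 0.97 ppm HOCl: 0.97 / 0.7153 = 1.356 ppm.
FC to add: 1.356 − 0.3 = 1.056 mg/L as Cl₂.
Cl₂ equivalent: 1.056 mg/L × 250,000 L = 264 g.
Product at 62.1% available Cl: 264 / 0.621 = 425.2 g.

425 g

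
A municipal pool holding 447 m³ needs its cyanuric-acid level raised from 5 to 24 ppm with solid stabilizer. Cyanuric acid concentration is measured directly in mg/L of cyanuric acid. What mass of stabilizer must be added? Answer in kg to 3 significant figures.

Volume: 447 m³ = 447,000 L.
CYA to add: (24 − 5) = 19 mg/L × 447,000 L = 8493 g cyanuric acid.

8.49 kg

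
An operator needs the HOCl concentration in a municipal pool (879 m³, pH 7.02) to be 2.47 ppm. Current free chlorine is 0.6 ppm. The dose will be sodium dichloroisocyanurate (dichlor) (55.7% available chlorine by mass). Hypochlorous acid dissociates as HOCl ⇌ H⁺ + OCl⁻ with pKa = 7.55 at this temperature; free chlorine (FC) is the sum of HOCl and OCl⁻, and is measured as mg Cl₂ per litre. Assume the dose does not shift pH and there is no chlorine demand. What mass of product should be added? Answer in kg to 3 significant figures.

4.10 kg

Volume: 879 m³ = 879,000 L.
[OCl⁻]/[HOCl] = 10^(pH − pKa) = 10^(7.02 − 7.55) = 0.2951; fraction as HOCl = 1/(1 + 0.2951) = 0.7721.
Free chlorine required for 2.47 ppm HOCl: 2.47 / 0.7721 = 3.199 ppm.
FC to add: 3.199 − 0.6 = 2.599 mg/L as Cl₂.
Cl₂ equivalent: 2.599 mg/L × 879,000 L = 2284 g.
Product at 55.7% available Cl: 2284 / 0.557 = 4101 g.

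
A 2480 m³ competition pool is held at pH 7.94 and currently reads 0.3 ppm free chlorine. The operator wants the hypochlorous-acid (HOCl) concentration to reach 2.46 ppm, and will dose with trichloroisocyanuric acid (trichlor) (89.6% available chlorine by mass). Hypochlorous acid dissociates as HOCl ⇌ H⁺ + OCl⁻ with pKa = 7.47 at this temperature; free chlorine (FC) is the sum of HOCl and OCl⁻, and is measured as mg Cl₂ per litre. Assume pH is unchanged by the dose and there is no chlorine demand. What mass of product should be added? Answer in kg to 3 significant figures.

Volume: 2480 m³ = 2,480,000 L.
[OCl⁻]/[HOCl] = 10^(pH − pKa) = 10^(7.94 − 7.47) = 2.951; fraction as HOCl = 1/(1 + 2.951) = 0.2531.
Free chlorine required for 2.46 ppm HOCl: 2.46 / 0.2531 = 9.72 ppm.
FC to add: 9.72 − 0.3 = 9.42 mg/L as Cl₂.
Cl₂ equivalent: 9.42 mg/L × 2,480,000 L = 23,360 g.
Product at 89.6% available Cl: 23,360 / 0.896 = 26,070 g.

26.1 kg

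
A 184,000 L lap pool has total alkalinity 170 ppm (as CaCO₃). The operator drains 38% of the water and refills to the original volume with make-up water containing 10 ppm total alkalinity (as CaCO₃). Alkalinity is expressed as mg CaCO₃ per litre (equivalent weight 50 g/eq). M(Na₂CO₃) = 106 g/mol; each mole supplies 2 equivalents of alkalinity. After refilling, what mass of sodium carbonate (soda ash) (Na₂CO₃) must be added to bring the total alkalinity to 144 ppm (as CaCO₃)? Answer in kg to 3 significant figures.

6.79 kg

After draining 38% and refilling: 170 × 0.62 + 10 × 0.38 = 109.2 ppm.
Deficit to target: 144 − 109.2 = 34.8 mg/L.
As CaCO₃: 34.8 mg/L × 184,000 L = 6403 g; ÷ 50 g/eq ÷ 2 = 64.03 mol Na₂CO₃.
Mass: 64.03 × 106 = 6787 g.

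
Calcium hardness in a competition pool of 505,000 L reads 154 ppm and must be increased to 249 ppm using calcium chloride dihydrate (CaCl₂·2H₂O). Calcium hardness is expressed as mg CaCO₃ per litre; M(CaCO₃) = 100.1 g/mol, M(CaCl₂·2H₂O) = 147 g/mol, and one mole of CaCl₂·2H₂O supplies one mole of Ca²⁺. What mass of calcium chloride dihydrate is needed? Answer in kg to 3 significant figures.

70.5 kg

Hardness to add: (249 − 154) = 95 mg/L as CaCO₃ × 505,000 L = 47,980 g as CaCO₃.
Moles of Ca²⁺ (1 mol Ca²⁺ ≡ 1 mol CaCO₃): 47,980 / 100.1 g/mol = 479.3 mol.
Mass of CaCl₂·2H₂O: 479.3 × 147 = 70,450 g.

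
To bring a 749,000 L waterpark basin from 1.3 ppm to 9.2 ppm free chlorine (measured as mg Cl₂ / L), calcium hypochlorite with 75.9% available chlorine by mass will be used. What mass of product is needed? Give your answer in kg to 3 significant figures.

7.80 kg

Chlorine deficit: 9.2 − 1.3 = 7.9 ppm = 7.9 mg/L as Cl₂.
Cl₂ equivalent needed: 7.9 mg/L × 749,000 L = 5,917,000 mg = 5917 g.
Product at 75.9% available chlorine: 5917 / 0.759 = 7796 g.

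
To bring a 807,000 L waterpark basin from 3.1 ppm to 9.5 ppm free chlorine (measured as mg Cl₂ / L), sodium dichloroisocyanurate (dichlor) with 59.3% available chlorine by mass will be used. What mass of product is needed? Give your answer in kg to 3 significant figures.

8.71 kg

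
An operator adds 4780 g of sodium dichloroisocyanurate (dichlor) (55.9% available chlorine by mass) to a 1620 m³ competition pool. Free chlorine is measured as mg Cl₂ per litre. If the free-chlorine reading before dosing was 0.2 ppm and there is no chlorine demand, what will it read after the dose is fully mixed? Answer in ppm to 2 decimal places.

1.85 ppm

Volume: 1620 m³ = 1,620,000 L.
Available chlorine delivered: 4780 g × 0.559 = 2672 g as Cl₂.
Concentration rise: 2672 g / 1,620,000 L = 1.649 mg/L = 1.65 ppm.
Final FC: 0.2 + 1.65 = 1.85 ppm.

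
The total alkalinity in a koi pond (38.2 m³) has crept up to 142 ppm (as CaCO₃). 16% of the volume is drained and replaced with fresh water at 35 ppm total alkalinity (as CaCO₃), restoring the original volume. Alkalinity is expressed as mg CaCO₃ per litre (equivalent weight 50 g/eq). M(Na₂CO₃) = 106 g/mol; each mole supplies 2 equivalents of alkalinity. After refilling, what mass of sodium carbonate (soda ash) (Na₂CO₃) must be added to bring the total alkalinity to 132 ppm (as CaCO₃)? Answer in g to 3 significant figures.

288 g

Volume: 38.2 m³ = 38,200 L.
After draining 16% and refilling: 142 × 0.84 + 35 × 0.16 = 124.88 ppm.
Deficit to target: 132 − 124.88 = 7.12 mg/L.
As CaCO₃: 7.12 mg/L × 38,200 L = 272 g; ÷ 50 g/eq ÷ 2 = 2.72 mol Na₂CO₃.
Mass: 2.72 × 106 = 288.3 g.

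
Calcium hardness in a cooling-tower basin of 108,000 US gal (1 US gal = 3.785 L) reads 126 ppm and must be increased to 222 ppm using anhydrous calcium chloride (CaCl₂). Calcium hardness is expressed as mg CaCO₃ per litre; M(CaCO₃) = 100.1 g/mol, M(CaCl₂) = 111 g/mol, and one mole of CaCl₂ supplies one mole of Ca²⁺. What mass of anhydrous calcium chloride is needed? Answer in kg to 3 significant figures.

43.5 kg

Volume: 108,000 US gal × 3.785 L/gal = 408,780 L.
Hardness to add: (222 − 126) = 96 mg/L as CaCO₃ × 408,780 L = 39,240 g as CaCO₃.
Moles of Ca²⁺ (1 mol Ca²⁺ ≡ 1 mol CaCO₃): 39,240 / 100.1 g/mol = 392 mol.
Mass of CaCl₂: 392 × 111 = 43,520 g.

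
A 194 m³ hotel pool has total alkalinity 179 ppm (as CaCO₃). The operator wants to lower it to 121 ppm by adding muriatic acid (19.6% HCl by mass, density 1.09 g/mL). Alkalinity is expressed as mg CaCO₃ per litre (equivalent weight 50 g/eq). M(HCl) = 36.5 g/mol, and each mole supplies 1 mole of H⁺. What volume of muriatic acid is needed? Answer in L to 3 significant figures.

Volume: 194 m³ = 194,000 L.
Alkalinity to neutralize: (179 − 121) = 58 mg/L as CaCO₃ × 194,000 L = 11,250 g as CaCO₃.
Equivalents of H⁺ required: 11,250 ÷ 50 g/eq = 225 eq = 225 mol HCl.
Mass of HCl: 225 × 36.5 = 8214 g.
Mass of 19.6% solution: 8214 / 0.196 = 41,910 g.
Volume: 41,910 g ÷ 1.09 g/mL = 38,450 mL.

38.4 L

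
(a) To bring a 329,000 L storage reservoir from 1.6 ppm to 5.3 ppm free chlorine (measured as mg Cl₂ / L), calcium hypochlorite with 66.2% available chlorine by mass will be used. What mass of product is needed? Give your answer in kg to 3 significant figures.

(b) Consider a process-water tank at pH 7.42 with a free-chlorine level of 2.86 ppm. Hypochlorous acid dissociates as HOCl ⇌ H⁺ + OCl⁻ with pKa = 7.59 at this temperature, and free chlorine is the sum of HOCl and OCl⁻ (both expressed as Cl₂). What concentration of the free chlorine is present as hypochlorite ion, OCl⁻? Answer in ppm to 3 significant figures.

(a) Chlorine deficit: 5.3 − 1.6 = 3.7 ppm = 3.7 mg/L as Cl₂.
(a) Cl₂ equivalent needed: 3.7 mg/L × 329,000 L = 1,217,000 mg = 1217 g.
(a) Product at 66.2% available chlorine: 1217 / 0.662 = 1839 g.

(b) [OCl⁻]/[HOCl] = 10^(pH − pKa) = 10^(7.42 − 7.59) = 10^-0.17 = 0.6761.
(b) Fraction as HOCl = 1 / (1 + 0.6761) = 0.5966.
(b) OCl⁻ = (1 − 0.5966) × 2.86 ppm = 1.154 ppm.

(a) 1.84 kg; (b) 1.15 ppm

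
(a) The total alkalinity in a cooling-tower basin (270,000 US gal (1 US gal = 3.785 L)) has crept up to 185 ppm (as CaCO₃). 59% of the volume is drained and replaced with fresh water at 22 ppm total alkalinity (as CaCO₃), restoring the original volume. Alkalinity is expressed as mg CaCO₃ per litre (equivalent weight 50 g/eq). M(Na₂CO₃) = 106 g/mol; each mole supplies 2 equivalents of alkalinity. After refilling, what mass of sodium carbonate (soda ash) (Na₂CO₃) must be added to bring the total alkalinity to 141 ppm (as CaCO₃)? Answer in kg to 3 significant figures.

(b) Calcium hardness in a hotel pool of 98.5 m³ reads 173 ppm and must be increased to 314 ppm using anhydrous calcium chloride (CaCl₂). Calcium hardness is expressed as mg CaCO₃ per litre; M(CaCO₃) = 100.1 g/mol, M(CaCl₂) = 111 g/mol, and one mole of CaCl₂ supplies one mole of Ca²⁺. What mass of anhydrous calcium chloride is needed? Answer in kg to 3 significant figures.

(a) 56.5 kg; (b) 15.4 kg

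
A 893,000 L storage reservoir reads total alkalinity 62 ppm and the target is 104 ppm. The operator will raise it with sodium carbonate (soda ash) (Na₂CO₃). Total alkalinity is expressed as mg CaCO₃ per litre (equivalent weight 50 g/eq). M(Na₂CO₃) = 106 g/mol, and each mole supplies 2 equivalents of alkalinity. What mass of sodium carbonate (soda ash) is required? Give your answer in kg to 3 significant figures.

Alkalinity to add: (104 − 62) = 42 mg/L as CaCO₃ × 893,000 L = 37,510 g as CaCO₃.
Equivalents: 37,510 g ÷ 50 g/eq = 750.1 eq.
Each mole of Na₂CO₃ supplies 2 eq, so 750.1 / 2 = 375.1 mol.
Mass: 375.1 mol × 106 g/mol = 39,760 g.

39.8 kg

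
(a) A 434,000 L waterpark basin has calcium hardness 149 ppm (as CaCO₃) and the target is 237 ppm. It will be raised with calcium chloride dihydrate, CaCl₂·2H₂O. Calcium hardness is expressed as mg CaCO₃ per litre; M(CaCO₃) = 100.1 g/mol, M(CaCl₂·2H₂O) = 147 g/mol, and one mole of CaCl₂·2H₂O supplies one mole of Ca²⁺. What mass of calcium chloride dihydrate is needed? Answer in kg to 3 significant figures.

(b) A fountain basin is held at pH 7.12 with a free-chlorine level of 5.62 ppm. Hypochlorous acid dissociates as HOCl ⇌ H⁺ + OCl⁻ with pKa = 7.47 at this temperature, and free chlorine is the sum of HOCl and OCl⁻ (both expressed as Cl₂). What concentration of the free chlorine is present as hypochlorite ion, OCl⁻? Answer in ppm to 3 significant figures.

(a) 56.1 kg; (b) 1.74 ppm

(a) Hardness to add: (237 − 149) = 88 mg/L as CaCO₃ × 434,000 L = 38,190 g as CaCO₃.
(a) Moles of Ca²⁺ (1 mol Ca²⁺ ≡ 1 mol CaCO₃): 38,190 / 100.1 g/mol = 381.5 mol.
(a) Mass of CaCl₂·2H₂O: 381.5 × 147 = 56,090 g.

(b) [OCl⁻]/[HOCl] = 10^(pH − pKa) = 10^(7.12 − 7.47) = 10^-0.35 = 0.4467.
(b) Fraction as HOCl = 1 / (1 + 0.4467) = 0.6912.
(b) OCl⁻ = (1 − 0.6912) × 5.62 ppm = 1.735 ppm.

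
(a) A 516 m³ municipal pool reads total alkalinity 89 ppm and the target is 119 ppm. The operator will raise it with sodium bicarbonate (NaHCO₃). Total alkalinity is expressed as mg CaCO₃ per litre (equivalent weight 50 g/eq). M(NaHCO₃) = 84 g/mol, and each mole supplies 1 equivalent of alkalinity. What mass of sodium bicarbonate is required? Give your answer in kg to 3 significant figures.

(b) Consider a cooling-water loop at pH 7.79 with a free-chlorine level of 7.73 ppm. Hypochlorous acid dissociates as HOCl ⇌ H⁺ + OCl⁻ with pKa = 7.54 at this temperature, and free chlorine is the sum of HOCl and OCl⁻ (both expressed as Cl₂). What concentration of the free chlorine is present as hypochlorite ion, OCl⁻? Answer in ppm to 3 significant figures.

(a) Volume: 516 m³ = 516,000 L.
(a) Alkalinity to add: (119 − 89) = 30 mg/L as CaCO₃ × 516,000 L = 15,480 g as CaCO₃.
(a) Equivalents: 15,480 g ÷ 50 g/eq = 309.6 eq.
(a) NaHCO₃ supplies 1 eq per mole → 309.6 mol.
(a) Mass: 309.6 mol × 84 g/mol = 26,010 g.

(b) [OCl⁻]/[HOCl] = 10^(pH − pKa) = 10^(7.79 − 7.54) = 10^0.25 = 1.778.
(b) Fraction as HOCl = 1 / (1 + 1.778) = 0.3599.
(b) OCl⁻ = (1 − 0.3599) × 7.73 ppm = 4.948 ppm.

(a) 26.0 kg; (b) 4.95 ppm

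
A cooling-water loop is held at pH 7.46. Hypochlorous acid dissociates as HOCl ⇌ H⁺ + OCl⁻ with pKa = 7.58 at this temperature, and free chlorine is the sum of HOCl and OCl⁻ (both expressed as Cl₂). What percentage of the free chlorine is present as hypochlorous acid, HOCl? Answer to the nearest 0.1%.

56.9%

[OCl⁻]/[HOCl] = 10^(pH − pKa) = 10^(7.46 − 7.58) = 10^-0.12 = 0.7586.
Fraction as HOCl = 1 / (1 + 0.7586) = 0.5686.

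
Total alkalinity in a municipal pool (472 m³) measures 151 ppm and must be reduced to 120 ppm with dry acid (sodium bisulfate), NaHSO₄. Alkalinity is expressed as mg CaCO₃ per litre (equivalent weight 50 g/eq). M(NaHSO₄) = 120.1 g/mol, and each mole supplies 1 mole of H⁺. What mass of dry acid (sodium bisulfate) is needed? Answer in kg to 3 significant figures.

Volume: 472 m³ = 472,000 L.
Alkalinity to neutralize: (151 − 120) = 31 mg/L as CaCO₃ × 472,000 L = 14,630 g as CaCO₃.
Equivalents of H⁺ required: 14,630 ÷ 50 g/eq = 292.6 eq = 292.6 mol NaHSO₄.
Mass of NaHSO₄: 292.6 × 120.1 = 35,150 g.

35.1 kg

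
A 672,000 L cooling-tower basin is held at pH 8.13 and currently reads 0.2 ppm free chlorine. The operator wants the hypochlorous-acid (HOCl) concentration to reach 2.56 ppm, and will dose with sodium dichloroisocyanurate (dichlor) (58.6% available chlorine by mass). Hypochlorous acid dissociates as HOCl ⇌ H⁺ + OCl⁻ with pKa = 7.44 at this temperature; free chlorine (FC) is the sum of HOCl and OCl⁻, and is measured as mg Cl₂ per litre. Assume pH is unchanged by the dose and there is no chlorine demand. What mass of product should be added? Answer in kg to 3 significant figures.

17.1 kg

[OCl⁻]/[HOCl] = 10^(pH − pKa) = 10^(8.13 − 7.44) = 4.898; fraction as HOCl = 1/(1 + 4.898) = 0.1696.
Free chlorine required for 2.56 ppm HOCl: 2.56 / 0.1696 = 15.1 ppm.
FC to add: 15.1 − 0.2 = 14.9 mg/L as Cl₂.
Cl₂ equivalent: 14.9 mg/L × 672,000 L = 10,010 g.
Product at 58.6% available Cl: 10,010 / 0.586 = 17,080 g.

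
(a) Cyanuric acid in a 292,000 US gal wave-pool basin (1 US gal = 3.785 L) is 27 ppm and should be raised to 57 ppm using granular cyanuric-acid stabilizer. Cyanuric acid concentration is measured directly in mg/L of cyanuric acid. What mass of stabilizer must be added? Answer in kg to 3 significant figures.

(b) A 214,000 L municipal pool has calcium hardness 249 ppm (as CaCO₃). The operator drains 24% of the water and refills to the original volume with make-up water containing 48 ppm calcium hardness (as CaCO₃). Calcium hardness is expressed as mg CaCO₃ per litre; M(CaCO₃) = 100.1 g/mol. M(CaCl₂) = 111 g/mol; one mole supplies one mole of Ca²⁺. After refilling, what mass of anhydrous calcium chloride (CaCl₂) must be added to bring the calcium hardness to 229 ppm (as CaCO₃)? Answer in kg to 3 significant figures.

(a) 33.2 kg; (b) 6.70 kg

(a) Volume: 292,000 US gal × 3.785 L/gal = 1,105,220 L.
(a) CYA to add: (57 − 27) = 30 mg/L × 1,105,220 L = 33,160 g cyanuric acid.

(b) After draining 24% and refilling: 249 × 0.76 + 48 × 0.24 = 200.76 ppm.
(b) Deficit to target: 229 − 200.76 = 28.24 mg/L.
(b) As CaCO₃: 28.24 mg/L × 214,000 L = 6043 g; ÷ 100.1 = 60.37 mol Ca²⁺.
(b) Mass: 60.37 × 111 = 6701 g.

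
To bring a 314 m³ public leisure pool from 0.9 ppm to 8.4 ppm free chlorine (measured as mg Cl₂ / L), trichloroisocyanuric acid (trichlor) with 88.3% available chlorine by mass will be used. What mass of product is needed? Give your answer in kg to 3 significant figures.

2.67 kg

Volume: 314 m³ = 314,000 L.
Chlorine deficit: 8.4 − 0.9 = 7.5 ppm = 7.5 mg/L as Cl₂.
Cl₂ equivalent needed: 7.5 mg/L × 314,000 L = 2,355,000 mg = 2355 g.
Product at 88.3% available chlorine: 2355 / 0.883 = 2667 g.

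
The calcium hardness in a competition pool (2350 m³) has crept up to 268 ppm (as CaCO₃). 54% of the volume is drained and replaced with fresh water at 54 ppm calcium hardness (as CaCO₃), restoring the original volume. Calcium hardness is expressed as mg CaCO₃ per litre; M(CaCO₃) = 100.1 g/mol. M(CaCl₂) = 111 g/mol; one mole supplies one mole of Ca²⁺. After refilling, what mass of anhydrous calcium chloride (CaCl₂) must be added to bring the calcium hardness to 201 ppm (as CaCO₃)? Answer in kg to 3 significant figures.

Volume: 2350 m³ = 2,350,000 L.
After draining 54% and refilling: 268 × 0.46 + 54 × 0.54 = 152.44 ppm.
Deficit to target: 201 − 152.44 = 48.56 mg/L.
As CaCO₃: 48.56 mg/L × 2,350,000 L = 114,100 g; ÷ 100.1 = 1140 mol Ca²⁺.
Mass: 1140 × 111 = 126,500 g.

127 kg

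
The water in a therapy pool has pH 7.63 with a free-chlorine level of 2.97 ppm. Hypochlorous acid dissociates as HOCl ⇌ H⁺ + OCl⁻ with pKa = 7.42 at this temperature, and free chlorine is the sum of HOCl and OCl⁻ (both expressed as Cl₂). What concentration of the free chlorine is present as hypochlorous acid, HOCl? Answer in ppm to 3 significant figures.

[OCl⁻]/[HOCl] = 10^(pH − pKa) = 10^(7.63 − 7.42) = 10^0.21 = 1.622.
Fraction as HOCl = 1 / (1 + 1.622) = 0.3814.
HOCl = 0.3814 × 2.97 ppm = 1.133 ppm.

1.13 ppm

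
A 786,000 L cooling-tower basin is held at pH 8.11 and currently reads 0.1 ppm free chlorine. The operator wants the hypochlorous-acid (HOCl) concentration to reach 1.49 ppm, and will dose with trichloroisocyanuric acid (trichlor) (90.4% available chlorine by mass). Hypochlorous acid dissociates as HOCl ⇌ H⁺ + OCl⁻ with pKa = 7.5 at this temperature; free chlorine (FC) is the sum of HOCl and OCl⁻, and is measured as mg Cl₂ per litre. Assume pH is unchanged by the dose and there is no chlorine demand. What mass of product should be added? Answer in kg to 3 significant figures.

[OCl⁻]/[HOCl] = 10^(pH − pKa) = 10^(8.11 − 7.5) = 4.074; fraction as HOCl = 1/(1 + 4.074) = 0.1971.
Free chlorine required for 1.49 ppm HOCl: 1.49 / 0.1971 = 7.56 ppm.
FC to add: 7.56 − 0.1 = 7.46 mg/L as Cl₂.
Cl₂ equivalent: 7.46 mg/L × 786,000 L = 5864 g.
Product at 90.4% available Cl: 5864 / 0.904 = 6486 g.

6.49 kg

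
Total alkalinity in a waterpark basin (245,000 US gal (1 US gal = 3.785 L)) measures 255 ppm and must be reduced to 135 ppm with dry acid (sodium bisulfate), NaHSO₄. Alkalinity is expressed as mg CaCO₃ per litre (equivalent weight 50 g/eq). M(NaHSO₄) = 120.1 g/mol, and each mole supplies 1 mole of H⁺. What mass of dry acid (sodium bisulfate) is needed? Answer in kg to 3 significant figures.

Volume: 245,000 US gal × 3.785 L/gal = 927,325 L.
Alkalinity to neutralize: (255 − 135) = 120 mg/L as CaCO₃ × 927,325 L = 111,300 g as CaCO₃.
Equivalents of H⁺ required: 111,300 ÷ 50 g/eq = 2226 eq = 2226 mol NaHSO₄.
Mass of NaHSO₄: 2226 × 120.1 = 267,300 g.

267 kg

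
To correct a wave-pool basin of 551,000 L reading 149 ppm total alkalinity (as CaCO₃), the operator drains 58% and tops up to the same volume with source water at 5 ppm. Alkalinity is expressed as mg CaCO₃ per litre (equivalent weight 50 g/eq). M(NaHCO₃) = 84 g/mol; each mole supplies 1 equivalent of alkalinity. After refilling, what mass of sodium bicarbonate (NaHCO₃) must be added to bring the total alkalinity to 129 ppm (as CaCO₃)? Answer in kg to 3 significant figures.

After draining 58% and refilling: 149 × 0.42 + 5 × 0.58 = 65.48 ppm.
Deficit to target: 129 − 65.48 = 63.52 mg/L.
As CaCO₃: 63.52 mg/L × 551,000 L = 35,000 g; ÷ 50 g/eq ÷ 1 = 700 mol NaHCO₃.
Mass: 700 × 84 = 58,800 g.

58.8 kg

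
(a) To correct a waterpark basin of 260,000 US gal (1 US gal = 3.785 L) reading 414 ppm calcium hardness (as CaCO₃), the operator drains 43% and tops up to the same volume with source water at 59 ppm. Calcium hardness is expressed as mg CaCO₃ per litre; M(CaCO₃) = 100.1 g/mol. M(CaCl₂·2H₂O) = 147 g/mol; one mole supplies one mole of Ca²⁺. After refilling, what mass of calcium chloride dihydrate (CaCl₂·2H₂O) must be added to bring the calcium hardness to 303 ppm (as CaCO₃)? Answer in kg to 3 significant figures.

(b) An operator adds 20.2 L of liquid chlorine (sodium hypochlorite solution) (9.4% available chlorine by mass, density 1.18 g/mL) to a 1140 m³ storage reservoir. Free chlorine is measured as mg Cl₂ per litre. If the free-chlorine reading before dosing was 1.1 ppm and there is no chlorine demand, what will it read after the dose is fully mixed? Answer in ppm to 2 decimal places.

(a) Volume: 260,000 US gal × 3.785 L/gal = 984,100 L.
(a) After draining 43% and refilling: 414 × 0.57 + 59 × 0.43 = 261.35 ppm.
(a) Deficit to target: 303 − 261.35 = 41.65 mg/L.
(a) As CaCO₃: 41.65 mg/L × 984,100 L = 40,990 g; ÷ 100.1 = 409.5 mol Ca²⁺.
(a) Mass: 409.5 × 147 = 60,190 g.

(b) Volume: 1140 m³ = 1,140,000 L.
(b) Mass of solution: 20.2 L × 1000 mL/L × 1.18 g/mL = 23,840 g.
(b) Available chlorine delivered: 23,840 g × 0.094 = 2241 g as Cl₂.
(b) Concentration rise: 2241 g / 1,140,000 L = 1.965 mg/L = 1.97 ppm.
(b) Final FC: 1.1 + 1.97 = 3.07 ppm.

(a) 60.2 kg; (b) 3.07 ppm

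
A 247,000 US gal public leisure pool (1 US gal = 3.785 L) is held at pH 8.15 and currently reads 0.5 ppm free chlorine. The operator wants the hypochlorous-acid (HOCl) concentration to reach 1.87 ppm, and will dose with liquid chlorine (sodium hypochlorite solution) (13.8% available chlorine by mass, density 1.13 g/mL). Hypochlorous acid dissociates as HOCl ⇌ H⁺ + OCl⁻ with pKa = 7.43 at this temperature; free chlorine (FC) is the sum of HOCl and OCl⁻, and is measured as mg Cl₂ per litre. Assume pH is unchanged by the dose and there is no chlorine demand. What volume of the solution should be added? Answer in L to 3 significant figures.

67.0 L

Volume: 247,000 US gal × 3.785 L/gal = 934,895 L.
[OCl⁻]/[HOCl] = 10^(pH − pKa) = 10^(8.15 − 7.43) = 5.248; fraction as HOCl = 1/(1 + 5.248) = 0.16.
Free chlorine required for 1.87 ppm HOCl: 1.87 / 0.16 = 11.68 ppm.
FC to add: 11.68 − 0.5 = 11.18 mg/L as Cl₂.
Cl₂ equivalent: 11.18 mg/L × 934,895 L = 10,460 g.
Product at 13.8% available Cl: 10,460 / 0.138 = 75,770 g.
Volume: 75,770 g ÷ 1.13 g/mL = 67,050 mL.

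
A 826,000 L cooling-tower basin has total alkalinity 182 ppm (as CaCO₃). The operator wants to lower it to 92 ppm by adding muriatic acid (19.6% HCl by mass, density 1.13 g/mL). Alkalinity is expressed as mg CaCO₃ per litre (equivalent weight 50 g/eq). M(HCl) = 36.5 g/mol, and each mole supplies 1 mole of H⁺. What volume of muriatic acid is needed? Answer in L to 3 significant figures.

245 L

Alkalinity to neutralize: (182 − 92) = 90 mg/L as CaCO₃ × 826,000 L = 74,340 g as CaCO₃.
Equivalents of H⁺ required: 74,340 ÷ 50 g/eq = 1487 eq = 1487 mol HCl.
Mass of HCl: 1487 × 36.5 = 54,270 g.
Mass of 19.6% solution: 54,270 / 0.196 = 276,900 g.
Volume: 276,900 g ÷ 1.13 g/mL = 245,000 mL.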